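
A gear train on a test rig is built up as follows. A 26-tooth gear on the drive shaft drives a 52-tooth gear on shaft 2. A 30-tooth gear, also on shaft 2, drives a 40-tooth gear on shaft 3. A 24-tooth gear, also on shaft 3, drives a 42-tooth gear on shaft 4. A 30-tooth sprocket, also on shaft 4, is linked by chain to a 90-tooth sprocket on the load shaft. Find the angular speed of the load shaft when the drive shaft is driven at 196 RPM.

Gear mesh: ratio = 52/26 = 2, so shaft 2 turns at 196 / 2 = 98 RPM.
Gear mesh: ratio = 40/30 = 1.3333, so shaft 3 turns at 98 / 1.3333 = 73.5 RPM.
Gear mesh: ratio = 42/24 = 1.75, so shaft 4 turns at 73.5 / 1.75 = 42 RPM.
Chain: ratio = 90/30 = 3, so the load shaft turns at 42 / 3 = 14 RPM.

14 RPM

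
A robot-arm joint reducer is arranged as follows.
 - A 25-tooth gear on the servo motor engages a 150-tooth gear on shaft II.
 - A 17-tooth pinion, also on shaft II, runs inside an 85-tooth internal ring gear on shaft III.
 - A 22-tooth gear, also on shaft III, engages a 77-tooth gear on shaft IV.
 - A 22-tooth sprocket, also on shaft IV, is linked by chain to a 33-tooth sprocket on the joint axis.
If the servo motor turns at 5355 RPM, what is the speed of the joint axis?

34 RPM

Gear mesh: ratio = 150/25 = 6, so shaft II turns at 5355 / 6 = 892.5 RPM.
Internal gear: ratio = 85/17 = 5, so shaft III turns at 892.5 / 5 = 178.5 RPM.
Gear mesh: ratio = 77/22 = 3.5, so shaft IV turns at 178.5 / 3.5 = 51 RPM.
Chain: ratio = 33/22 = 1.5, so the joint axis turns at 51 / 1.5 = 34 RPM.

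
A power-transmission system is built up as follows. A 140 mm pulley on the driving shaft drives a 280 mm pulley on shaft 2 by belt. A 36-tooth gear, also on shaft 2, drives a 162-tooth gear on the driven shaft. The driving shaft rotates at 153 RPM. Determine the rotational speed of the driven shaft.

17 RPM

belt 280/140 = 2 → 153/2 = 76.5 RPM
gear mesh 162/36 = 4.5 → 76.5/4.5 = 17 RPM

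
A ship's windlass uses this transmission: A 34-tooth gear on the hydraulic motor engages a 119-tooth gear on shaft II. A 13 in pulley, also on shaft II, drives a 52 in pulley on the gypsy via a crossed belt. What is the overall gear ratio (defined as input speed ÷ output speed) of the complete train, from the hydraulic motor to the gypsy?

14

Each stage contributes driven/driver: gear mesh 119/34 = 3.5, belt 52/13 = 4.
Overall: 3.5 × 4 = 14.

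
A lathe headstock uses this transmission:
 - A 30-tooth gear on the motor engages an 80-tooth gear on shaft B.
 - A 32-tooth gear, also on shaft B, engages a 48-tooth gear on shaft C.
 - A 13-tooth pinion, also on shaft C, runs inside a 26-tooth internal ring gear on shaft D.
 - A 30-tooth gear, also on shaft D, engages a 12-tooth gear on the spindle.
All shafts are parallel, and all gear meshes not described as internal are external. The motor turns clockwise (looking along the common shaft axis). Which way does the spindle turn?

counterclockwise

the motor → shaft B: external mesh, 1 reversal → CCW.
shaft B → shaft C: external mesh, 1 reversal → CW.
shaft C → shaft D: internal mesh, same direction → CW.
shaft D → the spindle: external mesh, 1 reversal → CCW.
3 reversals in total — an odd number — so the spindle turns opposite to the motor.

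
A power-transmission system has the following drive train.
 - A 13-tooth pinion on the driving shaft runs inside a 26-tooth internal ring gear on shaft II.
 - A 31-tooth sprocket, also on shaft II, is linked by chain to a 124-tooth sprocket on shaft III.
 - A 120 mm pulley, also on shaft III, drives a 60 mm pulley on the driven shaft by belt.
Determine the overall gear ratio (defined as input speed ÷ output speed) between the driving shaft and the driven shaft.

4

Each stage contributes driven/driver: internal gear 26/13 = 2, chain 124/31 = 4, belt 60/120 = 0.5.
Overall: 2 × 4 × 0.5 = 4.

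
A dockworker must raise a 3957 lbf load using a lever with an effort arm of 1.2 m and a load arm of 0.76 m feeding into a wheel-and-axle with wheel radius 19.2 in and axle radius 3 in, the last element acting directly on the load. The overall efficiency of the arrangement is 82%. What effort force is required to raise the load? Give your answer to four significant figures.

Lever MA = effort arm / load arm = 1.2/0.76 = 1.5789.
Wheel-and-axle MA = R/r = 19.2/3 = 6.4.
Combined ideal MA = 1.5789 × 6.4 = 10.105.
Actual MA = 10.105 × 0.82 = 8.2863.
Effort = load / actual MA = 3957 / 8.2863 = 477.53 lbf.

477.5 lbf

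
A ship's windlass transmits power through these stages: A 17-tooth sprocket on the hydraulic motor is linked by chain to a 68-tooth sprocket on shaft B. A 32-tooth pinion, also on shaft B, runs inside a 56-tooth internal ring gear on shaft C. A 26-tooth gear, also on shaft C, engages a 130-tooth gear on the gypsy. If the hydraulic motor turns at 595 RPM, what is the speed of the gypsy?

17 RPM

chain 68/17 = 4 → 595/4 = 148.75 RPM
internal gear 56/32 = 1.75 → 148.75/1.75 = 85 RPM
gear mesh 130/26 = 5 → 85/5 = 17 RPM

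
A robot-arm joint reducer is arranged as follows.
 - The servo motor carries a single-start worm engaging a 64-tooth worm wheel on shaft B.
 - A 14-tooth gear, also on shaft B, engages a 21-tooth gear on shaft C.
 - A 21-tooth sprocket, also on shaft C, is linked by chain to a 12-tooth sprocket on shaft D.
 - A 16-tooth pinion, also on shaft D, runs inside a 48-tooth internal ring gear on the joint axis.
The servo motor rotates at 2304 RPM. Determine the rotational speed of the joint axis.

14 RPM

worm 64/1 = 64 → 2304/64 = 36 RPM
gear mesh 21/14 = 1.5 → 36/1.5 = 24 RPM
chain 12/21 = 0.57143 → 24/0.57143 = 42 RPM
internal gear 48/16 = 3 → 42/3 = 14 RPM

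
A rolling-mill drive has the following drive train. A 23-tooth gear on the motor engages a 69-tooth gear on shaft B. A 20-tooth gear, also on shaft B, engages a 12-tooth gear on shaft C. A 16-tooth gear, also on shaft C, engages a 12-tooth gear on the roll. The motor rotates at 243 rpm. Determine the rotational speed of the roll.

gear mesh 69/23 = 3 → 243/3 = 81 rpm
gear mesh 12/20 = 0.6 → 81/0.6 = 135 rpm
gear mesh 12/16 = 0.75 → 135/0.75 = 180 rpm

180 rpm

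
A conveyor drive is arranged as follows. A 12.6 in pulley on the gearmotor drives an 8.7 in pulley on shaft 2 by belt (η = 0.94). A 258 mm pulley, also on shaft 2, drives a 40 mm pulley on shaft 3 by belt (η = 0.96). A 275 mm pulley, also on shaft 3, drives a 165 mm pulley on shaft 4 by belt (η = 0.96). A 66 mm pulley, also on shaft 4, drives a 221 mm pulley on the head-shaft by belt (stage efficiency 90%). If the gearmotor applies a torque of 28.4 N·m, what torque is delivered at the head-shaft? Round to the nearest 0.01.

Belt: ratio = 8.7/12.6 = 0.69048; torque at shaft 2 = 28.4 × 0.69048 × 0.94 = 18.433 N·m.
Belt: ratio = 40/258 = 0.15504; torque at shaft 3 = 18.433 × 0.15504 × 0.96 = 2.7435 N·m.
Belt: ratio = 165/275 = 0.6; torque at shaft 4 = 2.7435 × 0.6 × 0.96 = 1.5803 N·m.
Belt: ratio = 221/66 = 3.3485; torque at the head-shaft = 1.5803 × 3.3485 × 0.90 = 4.7623 N·m.

4.76 N·m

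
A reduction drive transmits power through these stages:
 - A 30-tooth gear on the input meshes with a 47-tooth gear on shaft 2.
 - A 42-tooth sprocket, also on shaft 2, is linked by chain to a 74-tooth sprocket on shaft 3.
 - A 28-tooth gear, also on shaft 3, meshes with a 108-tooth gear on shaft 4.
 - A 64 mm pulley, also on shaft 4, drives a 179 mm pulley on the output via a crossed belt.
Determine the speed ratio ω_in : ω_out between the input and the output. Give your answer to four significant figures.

Each stage contributes driven/driver: gear mesh 47/30 = 1.5667, chain 74/42 = 1.7619, gear mesh 108/28 = 3.8571, belt 179/64 = 2.7969.
Overall: 1.5667 × 1.7619 × 3.8571 × 2.7969 = 29.778.

29.78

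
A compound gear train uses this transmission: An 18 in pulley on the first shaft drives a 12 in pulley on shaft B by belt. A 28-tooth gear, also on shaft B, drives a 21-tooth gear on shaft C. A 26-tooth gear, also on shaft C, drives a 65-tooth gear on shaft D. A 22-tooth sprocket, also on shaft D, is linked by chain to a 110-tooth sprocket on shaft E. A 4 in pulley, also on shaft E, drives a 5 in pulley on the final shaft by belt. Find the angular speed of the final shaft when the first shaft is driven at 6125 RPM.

784 RPM

the first shaft → shaft B (belt, 12/18): 6125 ÷ 0.66667 = 9187.5 RPM
shaft B → shaft C (gear mesh, 21/28): 9187.5 ÷ 0.75 = 12250 RPM
shaft C → shaft D (gear mesh, 65/26): 12250 ÷ 2.5 = 4900 RPM
shaft D → shaft E (chain, 110/22): 4900 ÷ 5 = 980 RPM
shaft E → the final shaft (belt, 5/4): 980 ÷ 1.25 = 784 RPM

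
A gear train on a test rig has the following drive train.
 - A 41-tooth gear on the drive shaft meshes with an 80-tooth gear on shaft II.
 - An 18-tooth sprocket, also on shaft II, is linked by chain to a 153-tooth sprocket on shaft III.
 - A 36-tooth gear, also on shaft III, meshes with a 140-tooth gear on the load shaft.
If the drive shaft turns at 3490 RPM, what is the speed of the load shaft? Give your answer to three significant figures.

the drive shaft → shaft II (gear mesh, 80/41): 3490 ÷ 1.9512 = 1788.6 RPM
shaft II → shaft III (chain, 153/18): 1788.6 ÷ 8.5 = 210.43 RPM
shaft III → the load shaft (gear mesh, 140/36): 210.43 ÷ 3.8889 = 54.11 RPM

54.1 RPM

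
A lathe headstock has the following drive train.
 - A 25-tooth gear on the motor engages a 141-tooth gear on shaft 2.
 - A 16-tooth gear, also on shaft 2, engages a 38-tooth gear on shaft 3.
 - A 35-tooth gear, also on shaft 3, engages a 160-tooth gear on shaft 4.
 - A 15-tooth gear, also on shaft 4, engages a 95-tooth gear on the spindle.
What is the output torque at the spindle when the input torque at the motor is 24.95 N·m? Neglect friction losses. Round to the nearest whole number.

gear mesh 141/25 = 5.64 → τ = 24.95·5.64 = 140.72 N·m
gear mesh 38/16 = 2.375 → τ = 140.72·2.375 = 334.21 N·m
gear mesh 160/35 = 4.5714 → τ = 334.21·4.5714 = 1527.8 N·m
gear mesh 95/15 = 6.3333 → τ = 1527.8·6.3333 = 9676 N·m

9676 N·m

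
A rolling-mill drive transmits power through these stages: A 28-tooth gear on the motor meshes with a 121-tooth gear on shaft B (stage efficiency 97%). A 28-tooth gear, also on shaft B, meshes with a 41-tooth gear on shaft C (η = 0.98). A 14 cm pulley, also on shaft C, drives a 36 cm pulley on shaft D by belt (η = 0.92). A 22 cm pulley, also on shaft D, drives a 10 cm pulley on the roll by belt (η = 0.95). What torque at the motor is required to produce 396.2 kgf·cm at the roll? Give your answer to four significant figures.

Overall ratio R = 4.3214 × 1.4643 × 2.5714 × 0.45455 = 7.3961; overall efficiency η = 0.97 × 0.98 × 0.92 × 0.95 = 0.8308.
Input torque = output torque / (R × η) = 396.2 / (7.3961 × 0.8308) = 64.476 kgf·cm.

64.48 kgf·cm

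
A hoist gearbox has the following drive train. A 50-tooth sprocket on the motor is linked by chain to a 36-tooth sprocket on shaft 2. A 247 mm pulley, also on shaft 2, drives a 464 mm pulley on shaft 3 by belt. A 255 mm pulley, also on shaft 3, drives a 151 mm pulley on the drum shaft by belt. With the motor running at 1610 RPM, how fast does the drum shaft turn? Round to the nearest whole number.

2010 RPM

chain 36/50 = 0.72 → 1610/0.72 = 2236.1 RPM
belt 464/247 = 1.8785 → 2236.1/1.8785 = 1190.3 RPM
belt 151/255 = 0.59216 → 1190.3/0.59216 = 2010.2 RPM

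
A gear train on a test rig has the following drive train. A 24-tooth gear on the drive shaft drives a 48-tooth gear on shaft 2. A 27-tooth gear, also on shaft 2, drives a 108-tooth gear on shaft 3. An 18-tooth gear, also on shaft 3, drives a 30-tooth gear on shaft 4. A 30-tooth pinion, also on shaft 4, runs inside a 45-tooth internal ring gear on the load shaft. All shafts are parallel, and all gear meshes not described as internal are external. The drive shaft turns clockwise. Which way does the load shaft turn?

the drive shaft → shaft 2: external mesh, 1 reversal → CCW.
shaft 2 → shaft 3: external mesh, 1 reversal → CW.
shaft 3 → shaft 4: external mesh, 1 reversal → CCW.
shaft 4 → the load shaft: internal mesh, same direction → CCW.
3 reversals in total — an odd number — so the load shaft turns opposite to the drive shaft.

counterclockwise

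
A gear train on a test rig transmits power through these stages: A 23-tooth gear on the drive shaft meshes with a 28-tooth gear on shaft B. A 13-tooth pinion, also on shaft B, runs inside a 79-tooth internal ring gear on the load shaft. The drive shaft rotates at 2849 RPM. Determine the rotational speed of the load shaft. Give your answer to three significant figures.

385 RPM

Gear mesh: ratio = 28/23 = 1.2174, so shaft B turns at 2849 / 1.2174 = 2340.2 RPM.
Internal gear: ratio = 79/13 = 6.0769, so the load shaft turns at 2340.2 / 6.0769 = 385.1 RPM.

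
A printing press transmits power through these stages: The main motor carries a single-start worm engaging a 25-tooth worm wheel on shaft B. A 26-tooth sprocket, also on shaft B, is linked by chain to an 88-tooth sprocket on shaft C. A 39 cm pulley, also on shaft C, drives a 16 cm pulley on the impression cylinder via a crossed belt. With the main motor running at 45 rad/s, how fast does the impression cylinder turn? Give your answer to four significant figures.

1.296 rad/s

the main motor → shaft B (worm, 25/1): 45 ÷ 25 = 1.8 rad/s
shaft B → shaft C (chain, 88/26): 1.8 ÷ 3.3846 = 0.53182 rad/s
shaft C → the impression cylinder (belt, 16/39): 0.53182 ÷ 0.41026 = 1.2963 rad/s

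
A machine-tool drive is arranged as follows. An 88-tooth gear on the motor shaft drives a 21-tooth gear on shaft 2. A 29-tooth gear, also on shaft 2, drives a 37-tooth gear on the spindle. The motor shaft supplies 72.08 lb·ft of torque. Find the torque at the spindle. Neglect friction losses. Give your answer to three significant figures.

21.9 lb·ft

Gear mesh: ratio = 21/88 = 0.23864; torque at shaft 2 = 72.08 × 0.23864 = 17.201 lb·ft.
Gear mesh: ratio = 37/29 = 1.2759; torque at the spindle = 17.201 × 1.2759 = 21.946 lb·ft.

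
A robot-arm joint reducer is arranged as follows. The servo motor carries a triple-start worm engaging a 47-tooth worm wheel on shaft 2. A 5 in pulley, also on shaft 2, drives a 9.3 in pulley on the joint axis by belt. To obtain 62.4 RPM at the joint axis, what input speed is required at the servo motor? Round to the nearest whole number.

Overall ratio R = 15.667 × 1.86 = 29.14.
Required input speed = output speed × R = 62.4 × 29.14 = 1818.3 RPM.

1818 RPM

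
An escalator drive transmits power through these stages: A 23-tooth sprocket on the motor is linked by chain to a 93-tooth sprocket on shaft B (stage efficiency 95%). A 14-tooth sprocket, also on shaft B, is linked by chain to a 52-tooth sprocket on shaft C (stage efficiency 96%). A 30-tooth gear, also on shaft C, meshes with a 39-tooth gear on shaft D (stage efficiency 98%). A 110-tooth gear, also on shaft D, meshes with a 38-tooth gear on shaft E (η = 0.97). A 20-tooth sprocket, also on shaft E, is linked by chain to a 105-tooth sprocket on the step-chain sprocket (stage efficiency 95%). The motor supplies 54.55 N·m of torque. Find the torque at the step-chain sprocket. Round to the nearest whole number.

1591 N·m

After the chain (93/23): 54.55 × 4.0435 × 0.95 = 209.54 N·m
After the chain (52/14): 209.54 × 3.7143 × 0.96 = 747.17 N·m
After the gear mesh (39/30): 747.17 × 1.3 × 0.98 = 951.9 N·m
After the gear mesh (38/110): 951.9 × 0.34545 × 0.97 = 318.97 N·m
After the chain (105/20): 318.97 × 5.25 × 0.95 = 1590.9 N·m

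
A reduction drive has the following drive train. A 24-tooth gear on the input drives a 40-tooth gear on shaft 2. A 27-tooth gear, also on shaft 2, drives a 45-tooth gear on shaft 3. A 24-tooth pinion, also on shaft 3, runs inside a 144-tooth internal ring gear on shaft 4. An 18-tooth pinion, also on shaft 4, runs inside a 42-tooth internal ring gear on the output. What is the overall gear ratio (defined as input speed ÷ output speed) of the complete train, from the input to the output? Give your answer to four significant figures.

Each stage contributes driven/driver: gear mesh 40/24 = 1.6667, gear mesh 45/27 = 1.6667, internal gear 144/24 = 6, internal gear 42/18 = 2.3333.
Overall: 1.6667 × 1.6667 × 6 × 2.3333 = 38.889.

38.89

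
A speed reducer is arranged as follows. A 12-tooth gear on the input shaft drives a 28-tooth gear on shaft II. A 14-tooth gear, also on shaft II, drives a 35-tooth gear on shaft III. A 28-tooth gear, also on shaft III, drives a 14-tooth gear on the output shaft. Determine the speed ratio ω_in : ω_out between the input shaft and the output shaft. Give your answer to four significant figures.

Each stage contributes driven/driver: gear mesh 28/12 = 2.3333, gear mesh 35/14 = 2.5, gear mesh 14/28 = 0.5.
Overall: 2.3333 × 2.5 × 0.5 = 2.9167.

2.917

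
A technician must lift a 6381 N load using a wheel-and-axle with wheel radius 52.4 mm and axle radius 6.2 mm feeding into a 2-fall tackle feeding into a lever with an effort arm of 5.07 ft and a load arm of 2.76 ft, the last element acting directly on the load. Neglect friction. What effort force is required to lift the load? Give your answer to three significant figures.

Wheel-and-axle MA = R/r = 52.4/6.2 = 8.4516.
Block-and-tackle MA = number of supporting rope parts = 2.
Lever MA = effort arm / load arm = 5.07/2.76 = 1.837.
Combined ideal MA = 8.4516 × 2 × 1.837 = 31.05.
Effort = load / MA = 6381 / 31.05 = 205.5 N.

206 N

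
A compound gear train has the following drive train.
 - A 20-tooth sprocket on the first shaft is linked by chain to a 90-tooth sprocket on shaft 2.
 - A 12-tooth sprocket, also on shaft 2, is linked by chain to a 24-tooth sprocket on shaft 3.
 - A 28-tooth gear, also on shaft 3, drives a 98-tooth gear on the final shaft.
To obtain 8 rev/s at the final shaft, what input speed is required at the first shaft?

Overall ratio R = 4.5 × 2 × 3.5 = 31.5.
Required input speed = output speed × R = 8 × 31.5 = 252 rev/s.

252 rev/s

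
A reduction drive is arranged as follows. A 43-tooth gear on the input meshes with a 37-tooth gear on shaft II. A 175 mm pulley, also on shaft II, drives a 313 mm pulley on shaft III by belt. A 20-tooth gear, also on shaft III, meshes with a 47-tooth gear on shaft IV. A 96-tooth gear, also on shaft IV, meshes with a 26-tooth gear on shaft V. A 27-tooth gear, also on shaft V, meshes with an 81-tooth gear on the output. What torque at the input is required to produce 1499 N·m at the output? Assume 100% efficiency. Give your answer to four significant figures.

Overall ratio R = 0.86047 × 1.7886 × 2.35 × 0.27083 × 3 = 2.9385.
Input torque = output torque / R = 1499 / 2.9385 = 510.12 N·m.

510.1 N·m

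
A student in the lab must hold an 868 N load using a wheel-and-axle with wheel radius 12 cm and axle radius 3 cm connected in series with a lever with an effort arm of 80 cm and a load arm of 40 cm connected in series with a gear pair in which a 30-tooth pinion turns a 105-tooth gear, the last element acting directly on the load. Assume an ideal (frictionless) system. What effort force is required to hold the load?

31 N

Wheel-and-axle MA = R/r = 12/3 = 4.
Lever MA = effort arm / load arm = 80/40 = 2.
Gear pair MA = 105/30 = 3.5.
Combined ideal MA = 4 × 2 × 3.5 = 28.
Effort = load / MA = 868 / 28 = 31 N.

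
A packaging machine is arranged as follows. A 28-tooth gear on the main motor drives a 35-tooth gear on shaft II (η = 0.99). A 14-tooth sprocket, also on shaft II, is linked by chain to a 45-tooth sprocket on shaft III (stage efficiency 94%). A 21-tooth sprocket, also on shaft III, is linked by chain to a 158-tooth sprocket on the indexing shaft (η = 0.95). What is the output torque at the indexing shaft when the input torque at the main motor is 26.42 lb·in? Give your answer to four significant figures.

706.1 lb·in

Gear mesh: ratio = 35/28 = 1.25; torque at shaft II = 26.42 × 1.25 × 0.99 = 32.695 lb·in.
Chain: ratio = 45/14 = 3.2143; torque at shaft III = 32.695 × 3.2143 × 0.94 = 98.785 lb·in.
Chain: ratio = 158/21 = 7.5238; torque at the indexing shaft = 98.785 × 7.5238 × 0.95 = 706.08 lb·in.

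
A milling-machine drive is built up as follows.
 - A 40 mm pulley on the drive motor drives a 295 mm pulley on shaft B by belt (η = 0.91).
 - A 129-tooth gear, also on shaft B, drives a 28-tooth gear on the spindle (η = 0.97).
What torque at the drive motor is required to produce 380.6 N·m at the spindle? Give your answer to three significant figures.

Overall ratio R = 7.375 × 0.21705 = 1.6008; overall efficiency η = 0.91 × 0.97 = 0.8827.
Input torque = output torque / (R × η) = 380.6 / (1.6008 × 0.8827) = 269.36 N·m.

269 N·m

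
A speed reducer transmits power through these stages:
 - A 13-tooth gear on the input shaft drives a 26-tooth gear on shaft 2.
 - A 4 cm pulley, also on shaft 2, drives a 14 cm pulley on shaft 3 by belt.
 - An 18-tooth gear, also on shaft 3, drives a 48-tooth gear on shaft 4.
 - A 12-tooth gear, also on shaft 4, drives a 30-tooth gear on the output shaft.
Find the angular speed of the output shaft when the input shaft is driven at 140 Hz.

the input shaft → shaft 2 (gear mesh, 26/13): 140 ÷ 2 = 70 Hz
shaft 2 → shaft 3 (belt, 14/4): 70 ÷ 3.5 = 20 Hz
shaft 3 → shaft 4 (gear mesh, 48/18): 20 ÷ 2.6667 = 7.5 Hz
shaft 4 → the output shaft (gear mesh, 30/12): 7.5 ÷ 2.5 = 3 Hz

3 Hz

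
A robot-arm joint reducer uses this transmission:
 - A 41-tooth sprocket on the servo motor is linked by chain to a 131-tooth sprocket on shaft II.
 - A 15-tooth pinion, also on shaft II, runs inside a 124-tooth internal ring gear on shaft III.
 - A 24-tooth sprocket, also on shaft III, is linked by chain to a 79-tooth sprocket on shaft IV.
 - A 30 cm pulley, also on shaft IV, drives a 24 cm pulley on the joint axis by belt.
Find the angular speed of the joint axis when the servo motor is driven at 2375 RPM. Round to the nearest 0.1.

34.1 RPM

the servo motor → shaft II (chain, 131/41): 2375 ÷ 3.1951 = 743.32 RPM
shaft II → shaft III (internal gear, 124/15): 743.32 ÷ 8.2667 = 89.918 RPM
shaft III → shaft IV (chain, 79/24): 89.918 ÷ 3.2917 = 27.317 RPM
shaft IV → the joint axis (belt, 24/30): 27.317 ÷ 0.8 = 34.146 RPM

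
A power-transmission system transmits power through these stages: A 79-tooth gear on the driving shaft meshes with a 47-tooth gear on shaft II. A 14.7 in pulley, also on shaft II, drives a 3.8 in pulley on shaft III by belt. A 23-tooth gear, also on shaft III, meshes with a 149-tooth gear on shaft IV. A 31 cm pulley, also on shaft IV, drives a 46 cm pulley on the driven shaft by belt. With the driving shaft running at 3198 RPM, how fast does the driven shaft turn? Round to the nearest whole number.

2163 RPM

gear mesh 47/79 = 0.59494 → 3198/0.59494 = 5375.4 RPM
belt 3.8/14.7 = 0.2585 → 5375.4/0.2585 = 20794 RPM
gear mesh 149/23 = 6.4783 → 20794/6.4783 = 3209.8 RPM
belt 46/31 = 1.4839 → 3209.8/1.4839 = 2163.2 RPM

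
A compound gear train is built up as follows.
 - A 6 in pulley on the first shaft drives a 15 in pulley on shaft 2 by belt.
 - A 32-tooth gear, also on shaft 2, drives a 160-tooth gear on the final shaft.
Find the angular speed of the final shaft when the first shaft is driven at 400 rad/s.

32 rad/s

the first shaft → shaft 2 (belt, 15/6): 400 ÷ 2.5 = 160 rad/s
shaft 2 → the final shaft (gear mesh, 160/32): 160 ÷ 5 = 32 rad/s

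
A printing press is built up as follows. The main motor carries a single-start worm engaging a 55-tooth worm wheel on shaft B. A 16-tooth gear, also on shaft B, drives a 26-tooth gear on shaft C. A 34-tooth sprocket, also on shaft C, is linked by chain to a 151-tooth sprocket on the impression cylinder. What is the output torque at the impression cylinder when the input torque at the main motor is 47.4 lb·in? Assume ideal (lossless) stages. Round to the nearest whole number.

After the worm (55/1): 47.4 × 55 = 2607 lb·in
After the gear mesh (26/16): 2607 × 1.625 = 4236.4 lb·in
After the chain (151/34): 4236.4 × 4.4412 = 18814 lb·in

18814 lb·in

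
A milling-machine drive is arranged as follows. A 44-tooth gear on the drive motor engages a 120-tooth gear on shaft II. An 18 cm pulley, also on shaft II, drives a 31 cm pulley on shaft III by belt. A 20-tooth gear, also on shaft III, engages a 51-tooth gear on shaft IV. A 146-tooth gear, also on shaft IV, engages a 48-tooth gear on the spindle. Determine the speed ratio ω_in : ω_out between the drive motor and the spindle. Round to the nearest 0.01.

3.94

Each stage contributes driven/driver: gear mesh 120/44 = 2.7273, belt 31/18 = 1.7222, gear mesh 51/20 = 2.55, gear mesh 48/146 = 0.32877.
Overall: 2.7273 × 1.7222 × 2.55 × 0.32877 = 3.9377.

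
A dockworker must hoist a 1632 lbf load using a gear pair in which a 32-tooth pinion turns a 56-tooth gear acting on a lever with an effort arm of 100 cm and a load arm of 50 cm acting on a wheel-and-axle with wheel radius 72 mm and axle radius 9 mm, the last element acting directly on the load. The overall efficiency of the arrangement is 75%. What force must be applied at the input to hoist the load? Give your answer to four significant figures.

77.71 lbf

Gear pair MA = 56/32 = 1.75.
Lever MA = effort arm / load arm = 100/50 = 2.
Wheel-and-axle MA = R/r = 72/9 = 8.
Combined ideal MA = 1.75 × 2 × 8 = 28.
Actual MA = 28 × 0.75 = 21.
Effort = load / actual MA = 1632 / 21 = 77.714 lbf.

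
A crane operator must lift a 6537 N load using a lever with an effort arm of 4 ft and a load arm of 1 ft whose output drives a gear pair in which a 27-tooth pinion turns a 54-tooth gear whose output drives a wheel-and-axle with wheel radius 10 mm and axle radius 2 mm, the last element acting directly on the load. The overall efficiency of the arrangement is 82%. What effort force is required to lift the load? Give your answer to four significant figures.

Lever MA = effort arm / load arm = 4/1 = 4.
Gear pair MA = 54/27 = 2.
Wheel-and-axle MA = R/r = 10/2 = 5.
Combined ideal MA = 4 × 2 × 5 = 40.
Actual MA = 40 × 0.82 = 32.8.
Effort = load / actual MA = 6537 / 32.8 = 199.3 N.

199.3 N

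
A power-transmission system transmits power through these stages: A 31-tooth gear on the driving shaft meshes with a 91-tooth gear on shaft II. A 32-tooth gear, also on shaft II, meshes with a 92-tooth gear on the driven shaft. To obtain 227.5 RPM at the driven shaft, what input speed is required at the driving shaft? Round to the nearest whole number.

Overall ratio R = 2.9355 × 2.875 = 8.4395.
Required input speed = output speed × R = 227.5 × 8.4395 = 1920 RPM.

1920 RPM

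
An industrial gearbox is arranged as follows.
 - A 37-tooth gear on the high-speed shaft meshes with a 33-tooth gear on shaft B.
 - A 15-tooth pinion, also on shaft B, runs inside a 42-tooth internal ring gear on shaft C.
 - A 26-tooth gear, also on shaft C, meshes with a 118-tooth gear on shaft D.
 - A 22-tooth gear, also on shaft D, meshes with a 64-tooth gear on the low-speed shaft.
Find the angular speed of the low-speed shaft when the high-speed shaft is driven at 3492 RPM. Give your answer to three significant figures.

106 RPM

the high-speed shaft → shaft B (gear mesh, 33/37): 3492 ÷ 0.89189 = 3915.3 RPM
shaft B → shaft C (internal gear, 42/15): 3915.3 ÷ 2.8 = 1398.3 RPM
shaft C → shaft D (gear mesh, 118/26): 1398.3 ÷ 4.5385 = 308.1 RPM
shaft D → the low-speed shaft (gear mesh, 64/22): 308.1 ÷ 2.9091 = 105.91 RPM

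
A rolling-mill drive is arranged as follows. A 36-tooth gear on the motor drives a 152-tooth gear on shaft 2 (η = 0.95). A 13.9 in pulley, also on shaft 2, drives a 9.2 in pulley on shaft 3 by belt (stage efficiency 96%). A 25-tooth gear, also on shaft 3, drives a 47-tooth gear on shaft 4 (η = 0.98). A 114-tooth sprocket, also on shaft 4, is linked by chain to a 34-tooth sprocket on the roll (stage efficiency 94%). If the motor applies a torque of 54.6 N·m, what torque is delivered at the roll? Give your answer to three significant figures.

71.9 N·m

Gear mesh: ratio = 152/36 = 4.2222; torque at shaft 2 = 54.6 × 4.2222 × 0.95 = 219.01 N·m.
Belt: ratio = 9.2/13.9 = 0.66187; torque at shaft 3 = 219.01 × 0.66187 × 0.96 = 139.16 N·m.
Gear mesh: ratio = 47/25 = 1.88; torque at shaft 4 = 139.16 × 1.88 × 0.98 = 256.38 N·m.
Chain: ratio = 34/114 = 0.29825; torque at the roll = 256.38 × 0.29825 × 0.94 = 71.877 N·m.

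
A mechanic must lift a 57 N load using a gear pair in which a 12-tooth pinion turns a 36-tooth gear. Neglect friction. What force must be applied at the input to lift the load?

19 N

Gear pair MA = 36/12 = 3.
Effort = load / MA = 57 / 3 = 19 N.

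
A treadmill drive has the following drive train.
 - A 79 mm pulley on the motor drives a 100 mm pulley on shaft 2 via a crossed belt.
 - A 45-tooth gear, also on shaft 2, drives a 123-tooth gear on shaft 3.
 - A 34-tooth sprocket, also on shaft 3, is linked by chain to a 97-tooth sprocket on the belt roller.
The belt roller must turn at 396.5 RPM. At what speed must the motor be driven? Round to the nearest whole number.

3914 RPM

Overall ratio R = 1.2658 × 2.7333 × 2.8529 = 9.8709.
Required input speed = output speed × R = 396.5 × 9.8709 = 3913.8 RPM.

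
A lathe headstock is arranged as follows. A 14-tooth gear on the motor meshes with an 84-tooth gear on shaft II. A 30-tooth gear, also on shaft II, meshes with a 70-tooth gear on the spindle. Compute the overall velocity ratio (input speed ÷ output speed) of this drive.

Each stage contributes driven/driver: gear mesh 84/14 = 6, gear mesh 70/30 = 2.3333.
Overall: 6 × 2.3333 = 14.

14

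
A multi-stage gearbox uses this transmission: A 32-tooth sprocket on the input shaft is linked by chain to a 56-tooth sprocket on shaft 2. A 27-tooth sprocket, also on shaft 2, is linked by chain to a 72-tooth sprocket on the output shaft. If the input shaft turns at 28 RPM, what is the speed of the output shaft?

the input shaft → shaft 2 (chain, 56/32): 28 ÷ 1.75 = 16 RPM
shaft 2 → the output shaft (chain, 72/27): 16 ÷ 2.6667 = 6 RPM

6 RPM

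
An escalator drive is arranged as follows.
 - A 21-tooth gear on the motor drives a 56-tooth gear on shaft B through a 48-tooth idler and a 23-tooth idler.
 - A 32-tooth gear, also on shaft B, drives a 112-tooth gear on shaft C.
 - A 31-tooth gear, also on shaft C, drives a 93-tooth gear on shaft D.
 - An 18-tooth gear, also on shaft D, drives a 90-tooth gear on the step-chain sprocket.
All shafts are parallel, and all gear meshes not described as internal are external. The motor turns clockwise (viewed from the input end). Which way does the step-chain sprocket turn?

the motor → shaft B: driver → idler → idler → driven is 3 external meshes, 3 reversals → CCW.
shaft B → shaft C: external mesh, 1 reversal → CW.
shaft C → shaft D: external mesh, 1 reversal → CCW.
shaft D → the step-chain sprocket: external mesh, 1 reversal → CW.
6 reversals in total — an even number — so the step-chain sprocket turns the same way as the motor.

clockwise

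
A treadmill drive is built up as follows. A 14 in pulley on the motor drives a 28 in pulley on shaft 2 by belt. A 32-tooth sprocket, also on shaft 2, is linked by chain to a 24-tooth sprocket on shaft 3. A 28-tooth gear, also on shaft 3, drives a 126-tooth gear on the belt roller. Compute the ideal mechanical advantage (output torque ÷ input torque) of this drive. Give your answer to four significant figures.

Each stage contributes driven/driver: belt 28/14 = 2, chain 24/32 = 0.75, gear mesh 126/28 = 4.5.
Overall: 2 × 0.75 × 4.5 = 6.75.

6.750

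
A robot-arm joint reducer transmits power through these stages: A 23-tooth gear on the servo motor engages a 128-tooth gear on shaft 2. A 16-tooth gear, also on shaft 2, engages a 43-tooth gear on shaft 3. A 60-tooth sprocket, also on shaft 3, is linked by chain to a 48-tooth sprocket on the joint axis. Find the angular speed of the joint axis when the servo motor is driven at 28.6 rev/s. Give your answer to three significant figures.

Gear mesh: ratio = 128/23 = 5.5652, so shaft 2 turns at 28.6 / 5.5652 = 5.1391 rev/s.
Gear mesh: ratio = 43/16 = 2.6875, so shaft 3 turns at 5.1391 / 2.6875 = 1.9122 rev/s.
Chain: ratio = 48/60 = 0.8, so the joint axis turns at 1.9122 / 0.8 = 2.3903 rev/s.

2.39 rev/s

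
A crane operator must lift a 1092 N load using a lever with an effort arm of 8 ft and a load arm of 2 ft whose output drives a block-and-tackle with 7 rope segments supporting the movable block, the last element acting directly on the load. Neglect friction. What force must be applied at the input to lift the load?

Lever MA = effort arm / load arm = 8/2 = 4.
Block-and-tackle MA = number of supporting rope parts = 7.
Combined ideal MA = 4 × 7 = 28.
Effort = load / MA = 1092 / 28 = 39 N.

39 N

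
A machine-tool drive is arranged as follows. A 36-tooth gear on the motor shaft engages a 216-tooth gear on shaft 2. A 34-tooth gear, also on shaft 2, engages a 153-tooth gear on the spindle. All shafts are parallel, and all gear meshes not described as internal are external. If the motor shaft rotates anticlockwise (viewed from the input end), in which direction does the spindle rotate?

the motor shaft → shaft 2: external mesh, 1 reversal → CW.
shaft 2 → the spindle: external mesh, 1 reversal → CCW.
2 reversals in total — an even number — so the spindle turns the same way as the motor shaft.

anticlockwise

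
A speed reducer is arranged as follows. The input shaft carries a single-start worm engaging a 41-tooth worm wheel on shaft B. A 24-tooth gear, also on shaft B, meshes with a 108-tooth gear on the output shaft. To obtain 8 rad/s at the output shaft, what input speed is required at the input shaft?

1476 rad/s

Overall ratio R = 41 × 4.5 = 184.5.
Required input speed = output speed × R = 8 × 184.5 = 1476 rad/s.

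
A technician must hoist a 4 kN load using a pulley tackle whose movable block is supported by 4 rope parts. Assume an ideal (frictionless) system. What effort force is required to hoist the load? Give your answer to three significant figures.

1.00 kN

Block-and-tackle MA = number of supporting rope parts = 4.
Effort = load / MA = 4 / 4 = 1 kN.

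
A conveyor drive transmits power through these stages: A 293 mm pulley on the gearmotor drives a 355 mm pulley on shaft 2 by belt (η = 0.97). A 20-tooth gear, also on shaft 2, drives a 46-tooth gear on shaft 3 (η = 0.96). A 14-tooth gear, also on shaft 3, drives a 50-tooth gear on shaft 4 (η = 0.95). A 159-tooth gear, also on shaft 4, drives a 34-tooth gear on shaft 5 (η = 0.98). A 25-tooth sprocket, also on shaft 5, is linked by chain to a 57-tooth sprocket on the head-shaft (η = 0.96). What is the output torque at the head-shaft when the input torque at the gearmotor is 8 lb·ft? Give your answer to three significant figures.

32.3 lb·ft

After the belt (355/293): 8 × 1.2116 × 0.97 = 9.402 lb·ft
After the gear mesh (46/20): 9.402 × 2.3 × 0.96 = 20.76 lb·ft
After the gear mesh (50/14): 20.76 × 3.5714 × 0.95 = 70.435 lb·ft
After the gear mesh (34/159): 70.435 × 0.21384 × 0.98 = 14.76 lb·ft
After the chain (57/25): 14.76 × 2.28 × 0.96 = 32.307 lb·ft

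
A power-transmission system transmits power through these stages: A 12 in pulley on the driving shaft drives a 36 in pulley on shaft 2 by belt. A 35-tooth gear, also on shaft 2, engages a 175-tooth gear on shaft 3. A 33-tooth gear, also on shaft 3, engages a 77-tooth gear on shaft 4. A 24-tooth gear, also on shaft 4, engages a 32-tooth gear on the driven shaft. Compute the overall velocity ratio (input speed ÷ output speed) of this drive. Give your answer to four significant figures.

Each stage contributes driven/driver: belt 36/12 = 3, gear mesh 175/35 = 5, gear mesh 77/33 = 2.3333, gear mesh 32/24 = 1.3333.
Overall: 3 × 5 × 2.3333 × 1.3333 = 46.667.

46.67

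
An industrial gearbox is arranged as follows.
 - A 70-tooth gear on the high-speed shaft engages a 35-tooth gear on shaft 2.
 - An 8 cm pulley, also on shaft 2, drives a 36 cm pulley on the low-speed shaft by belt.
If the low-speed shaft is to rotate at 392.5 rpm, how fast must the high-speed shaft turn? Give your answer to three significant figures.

883 rpm

Overall ratio R = 0.5 × 4.5 = 2.25.
Required input speed = output speed × R = 392.5 × 2.25 = 883.12 rpm.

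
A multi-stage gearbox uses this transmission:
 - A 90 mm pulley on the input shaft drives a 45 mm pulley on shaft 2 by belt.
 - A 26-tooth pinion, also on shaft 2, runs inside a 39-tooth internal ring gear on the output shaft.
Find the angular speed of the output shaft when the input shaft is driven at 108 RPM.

144 RPM

the input shaft → shaft 2 (belt, 45/90): 108 ÷ 0.5 = 216 RPM
shaft 2 → the output shaft (internal gear, 39/26): 216 ÷ 1.5 = 144 RPM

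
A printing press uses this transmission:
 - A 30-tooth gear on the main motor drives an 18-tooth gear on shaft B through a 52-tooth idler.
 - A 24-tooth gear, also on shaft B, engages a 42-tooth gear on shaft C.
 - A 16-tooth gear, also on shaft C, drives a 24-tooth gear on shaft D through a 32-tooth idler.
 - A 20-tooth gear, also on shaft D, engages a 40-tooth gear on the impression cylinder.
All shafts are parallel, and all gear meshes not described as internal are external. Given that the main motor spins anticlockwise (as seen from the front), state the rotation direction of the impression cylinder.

the main motor → shaft B: driver → idler → driven is 2 external meshes, 2 reversals → CCW.
shaft B → shaft C: external mesh, 1 reversal → CW.
shaft C → shaft D: driver → idler → driven is 2 external meshes, 2 reversals → CW.
shaft D → the impression cylinder: external mesh, 1 reversal → CCW.
6 reversals in total — an even number — so the impression cylinder turns the same way as the main motor.

anticlockwise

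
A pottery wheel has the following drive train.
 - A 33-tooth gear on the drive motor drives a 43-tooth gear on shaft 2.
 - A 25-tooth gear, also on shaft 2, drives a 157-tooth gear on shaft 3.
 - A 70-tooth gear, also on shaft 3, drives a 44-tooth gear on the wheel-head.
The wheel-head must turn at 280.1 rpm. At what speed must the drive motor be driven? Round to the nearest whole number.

Overall ratio R = 1.303 × 6.28 × 0.62857 = 5.1436.
Required input speed = output speed × R = 280.1 × 5.1436 = 1440.7 rpm.

1441 rpm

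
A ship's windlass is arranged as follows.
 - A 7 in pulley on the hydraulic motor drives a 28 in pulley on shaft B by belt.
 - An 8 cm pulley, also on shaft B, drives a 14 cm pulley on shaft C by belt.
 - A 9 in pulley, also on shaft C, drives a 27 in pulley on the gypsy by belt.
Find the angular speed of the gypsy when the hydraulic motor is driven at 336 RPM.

16 RPM

the hydraulic motor → shaft B (belt, 28/7): 336 ÷ 4 = 84 RPM
shaft B → shaft C (belt, 14/8): 84 ÷ 1.75 = 48 RPM
shaft C → the gypsy (belt, 27/9): 48 ÷ 3 = 16 RPM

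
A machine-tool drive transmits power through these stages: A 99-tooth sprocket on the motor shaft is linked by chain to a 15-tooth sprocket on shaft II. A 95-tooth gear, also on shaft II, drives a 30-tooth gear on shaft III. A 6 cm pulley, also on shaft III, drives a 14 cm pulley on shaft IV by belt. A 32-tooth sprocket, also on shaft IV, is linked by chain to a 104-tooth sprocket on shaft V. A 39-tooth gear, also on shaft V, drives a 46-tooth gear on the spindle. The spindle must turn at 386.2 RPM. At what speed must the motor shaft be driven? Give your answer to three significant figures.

165 RPM

Overall ratio R = 0.15152 × 0.31579 × 2.3333 × 3.25 × 1.1795 = 0.42796.
Required input speed = output speed × R = 386.2 × 0.42796 = 165.28 RPM.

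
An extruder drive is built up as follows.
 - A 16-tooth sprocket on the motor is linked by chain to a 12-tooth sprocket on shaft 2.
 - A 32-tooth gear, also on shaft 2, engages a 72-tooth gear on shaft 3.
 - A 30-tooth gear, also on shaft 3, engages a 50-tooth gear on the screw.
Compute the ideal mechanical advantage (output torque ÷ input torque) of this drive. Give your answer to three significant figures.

Each stage contributes driven/driver: chain 12/16 = 0.75, gear mesh 72/32 = 2.25, gear mesh 50/30 = 1.6667.
Overall: 0.75 × 2.25 × 1.6667 = 2.8125.

2.81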